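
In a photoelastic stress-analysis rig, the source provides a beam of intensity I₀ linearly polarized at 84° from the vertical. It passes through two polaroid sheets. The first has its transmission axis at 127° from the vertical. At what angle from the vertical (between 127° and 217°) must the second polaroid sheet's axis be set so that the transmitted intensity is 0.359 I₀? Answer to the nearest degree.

θ ≈ 162°

I₁ = I₀ cos²(127° − 84°) = I₀ cos²(43°) = 0.5349 I₀.
Need I₂/I₀ = 0.359, so cos²(θ − 127°) = 0.359 / 0.5349 = 0.6712.
θ − 127° = arccos(√0.6712) = 35.0°, giving θ ≈ 127 + 35.0 = 162.0°.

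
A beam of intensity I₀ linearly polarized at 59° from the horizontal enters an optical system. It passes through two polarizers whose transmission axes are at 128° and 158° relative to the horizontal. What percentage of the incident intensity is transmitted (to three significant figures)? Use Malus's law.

≈ 9.63%

By Malus's law, I₁ = I₀ cos²(128° − 59°) = I₀ cos²(69°) = 0.1284 I₀.
I₂ = I₁ cos²(158° − 128°) = 0.1284 I₀ · cos²(30°) = 0.09632 I₀.
That is 9.632% of the incident intensity.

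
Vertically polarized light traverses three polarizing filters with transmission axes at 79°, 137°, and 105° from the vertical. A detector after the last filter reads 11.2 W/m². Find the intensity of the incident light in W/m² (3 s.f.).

I₀ ≈ 1520 W/m²

I₁ = I₀ cos²(79° − 0°) = I₀ cos²(79°) = 0.03641 I₀.
I₂ = I₁ cos²(137° − 79°) = 0.03641 I₀ · cos²(58°) = 0.01022 I₀.
I₃ = I₂ cos²(105° − 137°) = 0.01022 I₀ · cos²(32°) = 0.007353 I₀.
So 11.2 W/m² = 0.007353 I₀, giving I₀ = 11.2/0.007353 = 1523 W/m².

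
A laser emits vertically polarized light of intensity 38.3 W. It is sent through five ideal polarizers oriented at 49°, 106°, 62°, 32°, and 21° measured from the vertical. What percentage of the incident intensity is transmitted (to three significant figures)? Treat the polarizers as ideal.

≈ 4.77%

I₁ = 38.3 W · cos²(49°) = 16.48 W.
I₂ = I₁ · cos²(57°) = 16.48 · 0.2966 = 4.89 W.
I₃ = I₂ · cos²(44°) = 4.89 · 0.5174 = 2.53 W.
I₄ = I₃ · cos²(30°) = 2.53 · 0.75 = 1.898 W.
I₅ = I₄ · cos²(11°) = 1.898 · 0.9636 = 1.829 W.
That is 4.774% of the incident intensity.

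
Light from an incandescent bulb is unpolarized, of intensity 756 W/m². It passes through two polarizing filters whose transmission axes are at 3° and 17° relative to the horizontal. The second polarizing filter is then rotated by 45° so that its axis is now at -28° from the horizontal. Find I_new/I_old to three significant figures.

Before rotation:
Unpolarized light through the first polarizer → I₁ = ½ I₀, now polarized at 3°.
I₂ = I₁ cos²(17° − 3°) = 0.5 I₀ · cos²(14°) = 0.4707 I₀.
After rotation:
Unpolarized light through the first polarizer → I₁ = ½ I₀, now polarized at 3°.
I₂ = I₁ cos²(-28° − 3°) = 0.5 I₀ · cos²(31°) = 0.3674 I₀.
Ratio = 0.3674 / 0.4707 = 0.7804.

I_new/I_old ≈ 0.780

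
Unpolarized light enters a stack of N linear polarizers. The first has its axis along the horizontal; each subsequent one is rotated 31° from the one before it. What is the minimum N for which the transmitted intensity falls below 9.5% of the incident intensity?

N = 7

First polarizer halves the unpolarized light: factor 1/2.
Each further stage multiplies by cos²(31°) = 0.7347.
After N polarizers: T = 0.5·0.7347^(N−1). Require T < 0.095 ⇒ N−1 > ln(0.095/0.5)/ln(0.7347) = 5.39, so N−1 ≥ 6 and N = 7.
Check: N=7 gives T = 0.07866 < 0.095; N=6 gives T = 0.1071.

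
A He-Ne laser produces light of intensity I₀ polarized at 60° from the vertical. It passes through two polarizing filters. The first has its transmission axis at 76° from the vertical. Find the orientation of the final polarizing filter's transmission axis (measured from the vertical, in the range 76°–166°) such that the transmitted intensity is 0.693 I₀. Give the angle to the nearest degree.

θ ≈ 106°

I₁ = I₀ cos²(76° − 60°) = I₀ cos²(16°) = 0.924 I₀.
Need I₂/I₀ = 0.693, so cos²(θ − 76°) = 0.693 / 0.924 = 0.75.
θ − 76° = arccos(√0.75) = 30.0°, giving θ ≈ 76 + 30.0 = 106.0°.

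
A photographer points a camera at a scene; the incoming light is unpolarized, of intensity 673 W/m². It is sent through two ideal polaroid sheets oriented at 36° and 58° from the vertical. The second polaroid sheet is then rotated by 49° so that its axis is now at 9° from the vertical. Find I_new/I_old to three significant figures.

I_new/I_old ≈ 0.923

Before rotation:
Unpolarized light through the first polarizer → I₁ = ½ I₀, now polarized at 36°.
I₂ = I₁ cos²(58° − 36°) = 0.5 I₀ · cos²(22°) = 0.4298 I₀.
After rotation:
Unpolarized light through the first polarizer → I₁ = ½ I₀, now polarized at 36°.
I₂ = I₁ cos²(9° − 36°) = 0.5 I₀ · cos²(27°) = 0.3969 I₀.
Ratio = 0.3969 / 0.4298 = 0.9235.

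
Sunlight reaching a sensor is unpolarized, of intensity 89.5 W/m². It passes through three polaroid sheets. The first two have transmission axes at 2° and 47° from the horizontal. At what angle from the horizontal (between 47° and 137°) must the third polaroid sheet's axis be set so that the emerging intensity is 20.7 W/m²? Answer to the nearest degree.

Unpolarized light through the first polarizer → I₁ = ½ I₀, now polarized at 2°.
I₂ = I₁ cos²(47° − 2°) = 0.5 I₀ · cos²(45°) = 0.25 I₀.
Target fraction: 20.7 / 89.5 W/m² = 0.2313 of I₀.
Need I₃/I₀ = 0.2313, so cos²(θ − 47°) = 0.2313 / 0.25 = 0.9251.
θ − 47° = arccos(√0.9251) = 15.9°, giving θ ≈ 47 + 15.9 = 62.9°.

θ ≈ 63°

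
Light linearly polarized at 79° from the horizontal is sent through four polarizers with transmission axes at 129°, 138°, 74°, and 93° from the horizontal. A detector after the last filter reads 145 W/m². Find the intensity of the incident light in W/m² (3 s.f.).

I₁ = I₀ cos²(129° − 79°) = I₀ cos²(50°) = 0.4132 I₀.
I₂ = I₁ cos²(138° − 129°) = 0.4132 I₀ · cos²(9°) = 0.4031 I₀.
I₃ = I₂ cos²(74° − 138°) = 0.4031 I₀ · cos²(64°) = 0.07746 I₀.
I₄ = I₃ cos²(93° − 74°) = 0.07746 I₀ · cos²(19°) = 0.06925 I₀.
So 145 W/m² = 0.06925 I₀, giving I₀ = 145/0.06925 = 2094 W/m².

I₀ ≈ 2090 W/m²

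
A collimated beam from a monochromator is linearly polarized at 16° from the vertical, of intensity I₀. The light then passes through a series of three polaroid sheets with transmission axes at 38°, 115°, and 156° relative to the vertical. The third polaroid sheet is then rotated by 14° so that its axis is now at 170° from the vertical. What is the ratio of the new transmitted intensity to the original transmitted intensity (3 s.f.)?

I_new/I_old ≈ 0.578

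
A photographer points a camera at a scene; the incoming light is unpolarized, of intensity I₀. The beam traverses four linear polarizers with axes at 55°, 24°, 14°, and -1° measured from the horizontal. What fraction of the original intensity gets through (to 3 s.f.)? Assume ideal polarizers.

≈ 0.332 I₀

Unpolarized light through the first polarizer → I₁ = ½ I₀, now polarized at 55°.
I₂ = I₁ cos²(24° − 55°) = 0.5 I₀ · cos²(31°) = 0.3674 I₀.
I₃ = I₂ cos²(14° − 24°) = 0.3674 I₀ · cos²(10°) = 0.3563 I₀.
I₄ = I₃ cos²(-1° − 14°) = 0.3563 I₀ · cos²(15°) = 0.3324 I₀.
Transmitted fraction = 0.3324.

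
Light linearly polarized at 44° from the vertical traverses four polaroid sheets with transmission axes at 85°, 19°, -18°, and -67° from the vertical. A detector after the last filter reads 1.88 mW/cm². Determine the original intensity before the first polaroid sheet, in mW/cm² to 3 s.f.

I₀ ≈ 72.7 mW/cm²

I₁ = I₀ cos²(85° − 44°) = I₀ cos²(41°) = 0.5696 I₀.
I₂ = I₁ cos²(19° − 85°) = 0.5696 I₀ · cos²(66°) = 0.09423 I₀.
I₃ = I₂ cos²(-18° − 19°) = 0.09423 I₀ · cos²(37°) = 0.0601 I₀.
I₄ = I₃ cos²(-67° + 18°) = 0.0601 I₀ · cos²(49°) = 0.02587 I₀.
So 1.88 mW/cm² = 0.02587 I₀, giving I₀ = 1.88/0.02587 = 72.68 mW/cm².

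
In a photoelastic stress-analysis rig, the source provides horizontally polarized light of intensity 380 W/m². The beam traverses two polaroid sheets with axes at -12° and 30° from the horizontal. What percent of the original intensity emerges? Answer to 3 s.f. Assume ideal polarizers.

≈ 52.8%

By Malus's law, I₁ = 380 W/m² · cos²(12°) = 363.6 W/m².
I₂ = I₁ · cos²(42°) = 363.6 · 0.5523 = 200.8 W/m².
That is 52.84% of the incident intensity.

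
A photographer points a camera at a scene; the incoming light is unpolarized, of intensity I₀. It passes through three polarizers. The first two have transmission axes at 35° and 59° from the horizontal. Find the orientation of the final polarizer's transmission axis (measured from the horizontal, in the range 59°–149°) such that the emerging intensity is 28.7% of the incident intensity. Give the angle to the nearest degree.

Unpolarized light through the first polarizer → I₁ = ½ I₀, now polarized at 35°.
I₂ = I₁ cos²(59° − 35°) = 0.5 I₀ · cos²(24°) = 0.4173 I₀.
Need I₃/I₀ = 0.287, so cos²(θ − 59°) = 0.287 / 0.4173 = 0.6878.
θ − 59° = arccos(√0.6878) = 34.0°, giving θ ≈ 59 + 34.0 = 93.0°.

θ ≈ 93°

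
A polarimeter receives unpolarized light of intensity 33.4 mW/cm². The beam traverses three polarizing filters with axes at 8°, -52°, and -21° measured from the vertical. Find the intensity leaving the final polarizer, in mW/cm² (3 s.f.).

Unpolarized light through the first polarizer → I₁ = 33.4 mW/cm²/2 = 16.7 mW/cm², polarized at 8°.
I₂ = I₁ · cos²(60°) = 16.7 · 0.25 = 4.175 mW/cm².
I₃ = I₂ · cos²(31°) = 4.175 · 0.7347 = 3.068 mW/cm².

I ≈ 3.07 mW/cm²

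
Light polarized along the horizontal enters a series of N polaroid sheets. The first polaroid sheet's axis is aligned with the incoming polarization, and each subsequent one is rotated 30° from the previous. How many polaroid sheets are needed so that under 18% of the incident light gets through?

First polarizer is aligned with the polarization: full transmission.
Each further stage multiplies by cos²(30°) = 0.75.
After N polarizers: T = 0.75^(N−1). Require T < 0.18 ⇒ N−1 > ln(0.18)/ln(0.75) = 5.96, so N−1 ≥ 6 and N = 7.
Check: N=7 gives T = 0.178 < 0.18; N=6 gives T = 0.2373.

N = 7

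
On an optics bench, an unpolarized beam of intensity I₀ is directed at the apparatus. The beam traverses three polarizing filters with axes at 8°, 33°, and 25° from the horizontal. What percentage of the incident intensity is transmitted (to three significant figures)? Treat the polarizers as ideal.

≈ 40.3%

Unpolarized light through the first polarizer → I₁ = ½ I₀, now polarized at 8°.
I₂ = I₁ cos²(33° − 8°) = 0.5 I₀ · cos²(25°) = 0.4107 I₀.
I₃ = I₂ cos²(25° − 33°) = 0.4107 I₀ · cos²(8°) = 0.4027 I₀.
That is 40.27% of the incident intensity.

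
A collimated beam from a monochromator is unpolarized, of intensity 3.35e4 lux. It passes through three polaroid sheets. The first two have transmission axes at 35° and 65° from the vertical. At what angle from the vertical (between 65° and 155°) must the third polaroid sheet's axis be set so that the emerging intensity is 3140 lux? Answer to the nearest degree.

θ ≈ 125°

Unpolarized light through the first polarizer → I₁ = ½ I₀, now polarized at 35°.
I₂ = I₁ cos²(65° − 35°) = 0.5 I₀ · cos²(30°) = 0.375 I₀.
Target fraction: 3140 / 3.35e4 lux = 0.09373 of I₀.
Need I₃/I₀ = 0.09373, so cos²(θ − 65°) = 0.09373 / 0.375 = 0.25.
θ − 65° = arccos(√0.25) = 60.0°, giving θ ≈ 65 + 60.0 = 125.0°.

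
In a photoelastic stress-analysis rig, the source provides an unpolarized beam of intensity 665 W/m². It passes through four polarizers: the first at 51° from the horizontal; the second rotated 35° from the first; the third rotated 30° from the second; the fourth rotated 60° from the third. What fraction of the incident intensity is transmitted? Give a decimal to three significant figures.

I/I₀ ≈ 0.0629

Unpolarized light through the first polarizer → I₁ = 665 W/m²/2 = 332.5 W/m², polarized at 51°.
I₂ = I₁ · cos²(35°) = 332.5 · 0.671 = 223.1 W/m².
I₃ = I₂ · cos²(30°) = 223.1 · 0.75 = 167.3 W/m².
I₄ = I₃ · cos²(60°) = 167.3 · 0.25 = 41.83 W/m².
Transmitted fraction = 0.06291.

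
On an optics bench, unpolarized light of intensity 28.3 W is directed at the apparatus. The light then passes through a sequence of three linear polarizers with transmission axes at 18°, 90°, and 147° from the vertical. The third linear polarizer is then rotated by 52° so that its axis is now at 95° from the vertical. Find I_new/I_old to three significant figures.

I_new/I_old ≈ 3.35

Before rotation:
Unpolarized light through the first polarizer → I₁ = ½ I₀, now polarized at 18°.
I₂ = I₁ cos²(90° − 18°) = 0.5 I₀ · cos²(72°) = 0.04775 I₀.
I₃ = I₂ cos²(147° − 90°) = 0.04775 I₀ · cos²(57°) = 0.01416 I₀.
After rotation:
Unpolarized light through the first polarizer → I₁ = ½ I₀, now polarized at 18°.
I₂ = I₁ cos²(90° − 18°) = 0.5 I₀ · cos²(72°) = 0.04775 I₀.
I₃ = I₂ cos²(95° − 90°) = 0.04775 I₀ · cos²(5°) = 0.04738 I₀.
Ratio = 0.04738 / 0.01416 = 3.346.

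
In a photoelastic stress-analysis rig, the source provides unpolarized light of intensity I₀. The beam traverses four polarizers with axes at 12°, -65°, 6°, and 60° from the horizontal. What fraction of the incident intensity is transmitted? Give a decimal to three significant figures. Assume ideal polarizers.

Unpolarized light through the first polarizer → I₁ = ½ I₀, now polarized at 12°.
I₂ = I₁ cos²(-65° − 12°) = 0.5 I₀ · cos²(77°) = 0.0253 I₀.
I₃ = I₂ cos²(6° + 65°) = 0.0253 I₀ · cos²(71°) = 0.002682 I₀.
I₄ = I₃ cos²(60° − 6°) = 0.002682 I₀ · cos²(54°) = 0.0009265 I₀.
Transmitted fraction = 0.0009265.

≈ 0.000927 I₀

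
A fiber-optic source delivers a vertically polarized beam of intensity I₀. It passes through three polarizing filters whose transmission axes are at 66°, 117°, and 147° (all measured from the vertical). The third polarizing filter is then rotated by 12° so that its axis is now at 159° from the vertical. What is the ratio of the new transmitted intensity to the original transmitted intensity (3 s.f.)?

I_new/I_old ≈ 0.736

Before rotation:
By Malus's law, I₁ = I₀ cos²(66° − 0°) = I₀ cos²(66°) = 0.1654 I₀.
I₂ = I₁ cos²(117° − 66°) = 0.1654 I₀ · cos²(51°) = 0.06552 I₀.
I₃ = I₂ cos²(147° − 117°) = 0.06552 I₀ · cos²(30°) = 0.04914 I₀.
After rotation:
I₁ = I₀ cos²(66° − 0°) = I₀ cos²(66°) = 0.1654 I₀.
I₂ = I₁ cos²(117° − 66°) = 0.1654 I₀ · cos²(51°) = 0.06552 I₀.
I₃ = I₂ cos²(159° − 117°) = 0.06552 I₀ · cos²(42°) = 0.03618 I₀.
Ratio = 0.03618 / 0.04914 = 0.7364.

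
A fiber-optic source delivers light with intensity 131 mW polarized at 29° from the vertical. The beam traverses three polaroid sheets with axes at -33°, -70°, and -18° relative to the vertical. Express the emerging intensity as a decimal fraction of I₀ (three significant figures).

By Malus's law, I₁ = 131 mW · cos²(62°) = 28.87 mW.
I₂ = I₁ · cos²(37°) = 28.87 · 0.6378 = 18.42 mW.
I₃ = I₂ · cos²(52°) = 18.42 · 0.379 = 6.98 mW.
Transmitted fraction = 0.05328.

I/I₀ ≈ 0.0533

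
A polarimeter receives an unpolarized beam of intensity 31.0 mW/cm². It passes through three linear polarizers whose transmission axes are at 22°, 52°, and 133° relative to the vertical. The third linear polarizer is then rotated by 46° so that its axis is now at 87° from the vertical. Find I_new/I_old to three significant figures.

Before rotation:
Unpolarized light through the first polarizer → I₁ = ½ I₀, now polarized at 22°.
I₂ = I₁ cos²(52° − 22°) = 0.5 I₀ · cos²(30°) = 0.375 I₀.
I₃ = I₂ cos²(133° − 52°) = 0.375 I₀ · cos²(81°) = 0.009177 I₀.
After rotation:
Unpolarized light through the first polarizer → I₁ = ½ I₀, now polarized at 22°.
I₂ = I₁ cos²(52° − 22°) = 0.5 I₀ · cos²(30°) = 0.375 I₀.
I₃ = I₂ cos²(87° − 52°) = 0.375 I₀ · cos²(35°) = 0.2516 I₀.
Ratio = 0.2516 / 0.009177 = 27.42.

I_new/I_old ≈ 27.4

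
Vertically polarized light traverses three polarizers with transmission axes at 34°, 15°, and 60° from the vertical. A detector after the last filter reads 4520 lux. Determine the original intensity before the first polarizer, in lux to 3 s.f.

I₀ ≈ 1.47e4 lux

I₁ = I₀ cos²(34° − 0°) = I₀ cos²(34°) = 0.6873 I₀.
I₂ = I₁ cos²(15° − 34°) = 0.6873 I₀ · cos²(19°) = 0.6145 I₀.
I₃ = I₂ cos²(60° − 15°) = 0.6145 I₀ · cos²(45°) = 0.3072 I₀.
So 4520 lux = 0.3072 I₀, giving I₀ = 4520/0.3072 = 1.471e+04 lux.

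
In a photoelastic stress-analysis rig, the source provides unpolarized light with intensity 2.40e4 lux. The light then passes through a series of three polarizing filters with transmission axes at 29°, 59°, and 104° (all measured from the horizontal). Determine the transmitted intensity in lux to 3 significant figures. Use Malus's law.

I ≈ 4500 lux

Unpolarized light through the first polarizer → I₁ = 2.40e4 lux/2 = 1.2e+04 lux, polarized at 29°.
I₂ = I₁ · cos²(30°) = 1.2e+04 · 0.75 = 9000 lux.
I₃ = I₂ · cos²(45°) = 9000 · 0.5 = 4500 lux.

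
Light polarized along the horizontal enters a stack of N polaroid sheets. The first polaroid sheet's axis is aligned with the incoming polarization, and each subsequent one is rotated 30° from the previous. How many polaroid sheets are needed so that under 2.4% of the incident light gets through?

N = 14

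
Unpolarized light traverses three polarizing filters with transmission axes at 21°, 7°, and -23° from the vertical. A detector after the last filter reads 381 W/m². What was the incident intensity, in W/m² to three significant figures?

I₀ ≈ 1080 W/m²

Unpolarized light through the first polarizer → I₁ = ½ I₀, now polarized at 21°.
I₂ = I₁ cos²(7° − 21°) = 0.5 I₀ · cos²(14°) = 0.4707 I₀.
I₃ = I₂ cos²(-23° − 7°) = 0.4707 I₀ · cos²(30°) = 0.3531 I₀.
So 381 W/m² = 0.3531 I₀, giving I₀ = 381/0.3531 = 1079 W/m².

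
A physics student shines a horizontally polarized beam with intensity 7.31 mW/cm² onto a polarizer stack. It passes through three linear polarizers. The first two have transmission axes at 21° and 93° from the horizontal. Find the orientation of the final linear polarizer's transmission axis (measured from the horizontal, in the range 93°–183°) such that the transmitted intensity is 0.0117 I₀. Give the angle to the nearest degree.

θ ≈ 161°

By Malus's law, I₁ = I₀ cos²(21° − 0°) = I₀ cos²(21°) = 0.8716 I₀.
I₂ = I₁ cos²(93° − 21°) = 0.8716 I₀ · cos²(72°) = 0.08323 I₀.
Need I₃/I₀ = 0.0117, so cos²(θ − 93°) = 0.0117 / 0.08323 = 0.1406.
θ − 93° = arccos(√0.1406) = 68.0°, giving θ ≈ 93 + 68.0 = 161.0°.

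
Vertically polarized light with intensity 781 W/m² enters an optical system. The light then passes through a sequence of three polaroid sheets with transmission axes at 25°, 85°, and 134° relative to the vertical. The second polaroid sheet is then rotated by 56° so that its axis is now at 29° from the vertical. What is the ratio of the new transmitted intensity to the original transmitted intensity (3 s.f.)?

I_new/I_old ≈ 0.620

Before rotation:
By Malus's law, I₁ = I₀ cos²(25° − 0°) = I₀ cos²(25°) = 0.8214 I₀.
I₂ = I₁ cos²(85° − 25°) = 0.8214 I₀ · cos²(60°) = 0.2053 I₀.
I₃ = I₂ cos²(134° − 85°) = 0.2053 I₀ · cos²(49°) = 0.08838 I₀.
After rotation:
I₁ = I₀ cos²(25° − 0°) = I₀ cos²(25°) = 0.8214 I₀.
I₂ = I₁ cos²(29° − 25°) = 0.8214 I₀ · cos²(4°) = 0.8174 I₀.
Angle between axes 2 and 3: 75°. I₃ = 0.8174 I₀ · cos²(75°) = 0.05476 I₀.
Ratio = 0.05476 / 0.08838 = 0.6195.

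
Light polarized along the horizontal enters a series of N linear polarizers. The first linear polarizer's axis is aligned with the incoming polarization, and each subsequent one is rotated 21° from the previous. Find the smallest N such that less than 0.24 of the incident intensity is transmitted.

N = 12

First polarizer is aligned with the polarization: full transmission.
Each further stage multiplies by cos²(21°) = 0.8716.
After N polarizers: T = 0.8716^(N−1). Require T < 0.24 ⇒ N−1 > ln(0.24)/ln(0.8716) = 10.38, so N−1 ≥ 11 and N = 12.
Check: N=12 gives T = 0.2205 < 0.24; N=11 gives T = 0.253.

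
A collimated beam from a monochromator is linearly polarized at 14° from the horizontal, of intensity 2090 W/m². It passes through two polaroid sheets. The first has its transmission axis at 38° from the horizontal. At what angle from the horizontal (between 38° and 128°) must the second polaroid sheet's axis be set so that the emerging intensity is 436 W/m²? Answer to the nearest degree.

θ ≈ 98°

I₁ = I₀ cos²(38° − 14°) = I₀ cos²(24°) = 0.8346 I₀.
Target fraction: 436 / 2090 W/m² = 0.2086 of I₀.
Need I₂/I₀ = 0.2086, so cos²(θ − 38°) = 0.2086 / 0.8346 = 0.25.
θ − 38° = arccos(√0.25) = 60.0°, giving θ ≈ 38 + 60.0 = 98.0°.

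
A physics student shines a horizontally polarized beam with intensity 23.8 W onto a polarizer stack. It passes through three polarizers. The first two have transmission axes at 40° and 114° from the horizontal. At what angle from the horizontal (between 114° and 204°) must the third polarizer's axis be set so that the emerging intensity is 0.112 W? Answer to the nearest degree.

By Malus's law, I₁ = I₀ cos²(40° − 0°) = I₀ cos²(40°) = 0.5868 I₀.
I₂ = I₁ cos²(114° − 40°) = 0.5868 I₀ · cos²(74°) = 0.04458 I₀.
Target fraction: 0.112 / 23.8 W = 0.004706 of I₀.
Need I₃/I₀ = 0.004706, so cos²(θ − 114°) = 0.004706 / 0.04458 = 0.1055.
θ − 114° = arccos(√0.1055) = 71.0°, giving θ ≈ 114 + 71.0 = 185.0°.

θ ≈ 185°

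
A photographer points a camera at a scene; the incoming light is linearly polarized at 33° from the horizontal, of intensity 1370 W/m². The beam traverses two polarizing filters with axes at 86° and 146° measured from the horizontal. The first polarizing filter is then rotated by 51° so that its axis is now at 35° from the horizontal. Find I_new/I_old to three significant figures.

I_new/I_old ≈ 1.42

Before rotation:
By Malus's law, I₁ = I₀ cos²(86° − 33°) = I₀ cos²(53°) = 0.3622 I₀.
I₂ = I₁ cos²(146° − 86°) = 0.3622 I₀ · cos²(60°) = 0.09055 I₀.
After rotation:
I₁ = I₀ cos²(35° − 33°) = I₀ cos²(2°) = 0.9988 I₀.
Angle between axes 1 and 2: 69°. I₂ = 0.9988 I₀ · cos²(69°) = 0.1283 I₀.
Ratio = 0.1283 / 0.09055 = 1.417.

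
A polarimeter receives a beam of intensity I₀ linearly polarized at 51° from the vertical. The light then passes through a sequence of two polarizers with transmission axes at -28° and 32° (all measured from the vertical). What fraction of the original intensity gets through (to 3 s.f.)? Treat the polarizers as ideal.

≈ 0.00910 I₀

I₁ = I₀ cos²(-28° − 51°) = I₀ cos²(79°) = 0.03641 I₀.
I₂ = I₁ cos²(32° + 28°) = 0.03641 I₀ · cos²(60°) = 0.009102 I₀.
Transmitted fraction = 0.009102.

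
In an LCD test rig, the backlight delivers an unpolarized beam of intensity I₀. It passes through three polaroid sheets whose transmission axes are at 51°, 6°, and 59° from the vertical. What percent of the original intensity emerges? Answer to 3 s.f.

≈ 9.05%

Unpolarized light through the first polarizer → I₁ = ½ I₀, now polarized at 51°.
I₂ = I₁ cos²(6° − 51°) = 0.5 I₀ · cos²(45°) = 0.25 I₀.
I₃ = I₂ cos²(59° − 6°) = 0.25 I₀ · cos²(53°) = 0.09055 I₀.
That is 9.055% of the incident intensity.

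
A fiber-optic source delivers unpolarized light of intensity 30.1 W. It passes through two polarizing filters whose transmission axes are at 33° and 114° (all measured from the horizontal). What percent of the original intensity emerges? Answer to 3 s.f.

≈ 1.22%

Unpolarized light through the first polarizer → I₁ = 30.1 W/2 = 15.05 W, polarized at 33°.
I₂ = I₁ · cos²(81°) = 15.05 · 0.02447 = 0.3683 W.
That is 1.224% of the incident intensity.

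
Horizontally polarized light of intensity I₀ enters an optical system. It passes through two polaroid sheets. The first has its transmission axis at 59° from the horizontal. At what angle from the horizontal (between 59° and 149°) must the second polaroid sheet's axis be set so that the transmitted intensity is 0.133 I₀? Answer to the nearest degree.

I₁ = I₀ cos²(59° − 0°) = I₀ cos²(59°) = 0.2653 I₀.
Need I₂/I₀ = 0.133, so cos²(θ − 59°) = 0.133 / 0.2653 = 0.5014.
θ − 59° = arccos(√0.5014) = 44.9°, giving θ ≈ 59 + 44.9 = 103.9°.

θ ≈ 104°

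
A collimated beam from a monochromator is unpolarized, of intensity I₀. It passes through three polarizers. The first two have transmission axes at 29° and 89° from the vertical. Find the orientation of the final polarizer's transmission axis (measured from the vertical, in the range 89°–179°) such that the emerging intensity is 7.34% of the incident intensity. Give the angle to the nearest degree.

Unpolarized light through the first polarizer → I₁ = ½ I₀, now polarized at 29°.
I₂ = I₁ cos²(89° − 29°) = 0.5 I₀ · cos²(60°) = 0.125 I₀.
Need I₃/I₀ = 0.0734, so cos²(θ − 89°) = 0.0734 / 0.125 = 0.5872.
θ − 89° = arccos(√0.5872) = 40.0°, giving θ ≈ 89 + 40.0 = 129.0°.

θ ≈ 129°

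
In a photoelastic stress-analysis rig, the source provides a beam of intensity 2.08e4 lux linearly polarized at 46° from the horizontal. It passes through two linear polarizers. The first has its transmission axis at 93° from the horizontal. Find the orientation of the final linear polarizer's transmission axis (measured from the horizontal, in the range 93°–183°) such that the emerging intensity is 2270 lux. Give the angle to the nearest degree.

θ ≈ 154°

I₁ = I₀ cos²(93° − 46°) = I₀ cos²(47°) = 0.4651 I₀.
Target fraction: 2270 / 2.08e4 lux = 0.1091 of I₀.
Need I₂/I₀ = 0.1091, so cos²(θ − 93°) = 0.1091 / 0.4651 = 0.2346.
θ − 93° = arccos(√0.2346) = 61.0°, giving θ ≈ 93 + 61.0 = 154.0°.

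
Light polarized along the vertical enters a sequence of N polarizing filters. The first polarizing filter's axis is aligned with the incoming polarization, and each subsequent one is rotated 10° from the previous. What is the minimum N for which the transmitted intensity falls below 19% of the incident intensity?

N = 56

First polarizer is aligned with the polarization: full transmission.
Each further stage multiplies by cos²(10°) = 0.9698.
After N polarizers: T = 0.9698^(N−1). Require T < 0.19 ⇒ N−1 > ln(0.19)/ln(0.9698) = 54.24, so N−1 ≥ 55 and N = 56.
Check: N=56 gives T = 0.1856 < 0.19; N=55 gives T = 0.1914.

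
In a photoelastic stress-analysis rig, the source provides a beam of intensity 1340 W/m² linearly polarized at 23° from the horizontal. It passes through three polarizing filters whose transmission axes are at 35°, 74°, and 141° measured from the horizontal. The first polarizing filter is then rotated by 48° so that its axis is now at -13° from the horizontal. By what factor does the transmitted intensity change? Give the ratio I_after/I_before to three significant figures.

I_new/I_old ≈ 0.00310

Before rotation:
By Malus's law, I₁ = I₀ cos²(35° − 23°) = I₀ cos²(12°) = 0.9568 I₀.
I₂ = I₁ cos²(74° − 35°) = 0.9568 I₀ · cos²(39°) = 0.5778 I₀.
I₃ = I₂ cos²(141° − 74°) = 0.5778 I₀ · cos²(67°) = 0.08822 I₀.
After rotation:
I₁ = I₀ cos²(-13° − 23°) = I₀ cos²(36°) = 0.6545 I₀.
I₂ = I₁ cos²(74° + 13°) = 0.6545 I₀ · cos²(87°) = 0.001793 I₀.
I₃ = I₂ cos²(141° − 74°) = 0.001793 I₀ · cos²(67°) = 0.0002737 I₀.
Ratio = 0.0002737 / 0.08822 = 0.003102.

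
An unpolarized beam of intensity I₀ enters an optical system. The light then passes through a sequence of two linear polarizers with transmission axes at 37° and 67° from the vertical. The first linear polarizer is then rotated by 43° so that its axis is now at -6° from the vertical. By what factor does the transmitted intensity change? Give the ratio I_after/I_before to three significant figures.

I_new/I_old ≈ 0.114

Before rotation:
Unpolarized light through the first polarizer → I₁ = ½ I₀, now polarized at 37°.
I₂ = I₁ cos²(67° − 37°) = 0.5 I₀ · cos²(30°) = 0.375 I₀.
After rotation:
Unpolarized light through the first polarizer → I₁ = ½ I₀, now polarized at -6°.
I₂ = I₁ cos²(67° + 6°) = 0.5 I₀ · cos²(73°) = 0.04274 I₀.
Ratio = 0.04274 / 0.375 = 0.114.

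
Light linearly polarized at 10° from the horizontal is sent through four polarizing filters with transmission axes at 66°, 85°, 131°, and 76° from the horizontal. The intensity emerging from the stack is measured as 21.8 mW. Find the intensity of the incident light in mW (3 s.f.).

I₀ ≈ 491 mW

I₁ = I₀ cos²(66° − 10°) = I₀ cos²(56°) = 0.3127 I₀.
I₂ = I₁ cos²(85° − 66°) = 0.3127 I₀ · cos²(19°) = 0.2796 I₀.
I₃ = I₂ cos²(131° − 85°) = 0.2796 I₀ · cos²(46°) = 0.1349 I₀.
I₄ = I₃ cos²(76° − 131°) = 0.1349 I₀ · cos²(55°) = 0.04438 I₀.
So 21.8 mW = 0.04438 I₀, giving I₀ = 21.8/0.04438 = 491.2 mW.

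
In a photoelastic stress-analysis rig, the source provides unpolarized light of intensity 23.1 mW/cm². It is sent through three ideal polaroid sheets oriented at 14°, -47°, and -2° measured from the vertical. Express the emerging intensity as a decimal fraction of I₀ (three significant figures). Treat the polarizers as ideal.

I/I₀ ≈ 0.0588

Unpolarized light through the first polarizer → I₁ = 23.1 mW/cm²/2 = 11.55 mW/cm², polarized at 14°.
I₂ = I₁ · cos²(61°) = 11.55 · 0.235 = 2.715 mW/cm².
I₃ = I₂ · cos²(45°) = 2.715 · 0.5 = 1.357 mW/cm².
Transmitted fraction = 0.05876.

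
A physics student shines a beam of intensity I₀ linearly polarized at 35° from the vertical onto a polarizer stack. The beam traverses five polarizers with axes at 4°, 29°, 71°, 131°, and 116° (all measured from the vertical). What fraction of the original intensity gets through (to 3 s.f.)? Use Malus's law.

≈ 0.0777 I₀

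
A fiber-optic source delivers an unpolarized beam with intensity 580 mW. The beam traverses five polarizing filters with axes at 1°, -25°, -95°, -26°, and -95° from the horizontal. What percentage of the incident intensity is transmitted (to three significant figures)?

≈ 0.0779%

Unpolarized light through the first polarizer → I₁ = 580 mW/2 = 290 mW, polarized at 1°.
I₂ = I₁ · cos²(26°) = 290 · 0.8078 = 234.3 mW.
I₃ = I₂ · cos²(70°) = 234.3 · 0.117 = 27.4 mW.
I₄ = I₃ · cos²(69°) = 27.4 · 0.1284 = 3.519 mW.
I₅ = I₄ · cos²(69°) = 3.519 · 0.1284 = 0.452 mW.
That is 0.07793% of the incident intensity.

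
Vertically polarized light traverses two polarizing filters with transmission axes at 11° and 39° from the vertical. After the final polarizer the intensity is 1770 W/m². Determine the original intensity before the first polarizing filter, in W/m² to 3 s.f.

I₀ ≈ 2360 W/m²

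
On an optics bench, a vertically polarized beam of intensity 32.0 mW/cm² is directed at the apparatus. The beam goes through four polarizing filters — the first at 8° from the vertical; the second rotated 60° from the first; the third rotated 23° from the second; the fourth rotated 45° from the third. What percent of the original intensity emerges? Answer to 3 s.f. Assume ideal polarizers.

≈ 10.4%

By Malus's law, I₁ = 32.0 mW/cm² · cos²(8°) = 31.38 mW/cm².
I₂ = I₁ · cos²(60°) = 31.38 · 0.25 = 7.845 mW/cm².
I₃ = I₂ · cos²(23°) = 7.845 · 0.8473 = 6.647 mW/cm².
I₄ = I₃ · cos²(45°) = 6.647 · 0.5 = 3.324 mW/cm².
That is 10.39% of the incident intensity.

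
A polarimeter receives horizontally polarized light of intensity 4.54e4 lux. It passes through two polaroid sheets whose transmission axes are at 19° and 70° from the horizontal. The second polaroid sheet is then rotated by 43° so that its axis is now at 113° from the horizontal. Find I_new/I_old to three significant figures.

I_new/I_old ≈ 0.0123

Before rotation:
By Malus's law, I₁ = I₀ cos²(19° − 0°) = I₀ cos²(19°) = 0.894 I₀.
I₂ = I₁ cos²(70° − 19°) = 0.894 I₀ · cos²(51°) = 0.3541 I₀.
After rotation:
I₁ = I₀ cos²(19° − 0°) = I₀ cos²(19°) = 0.894 I₀.
Angle between axes 1 and 2: 86°. I₂ = 0.894 I₀ · cos²(86°) = 0.00435 I₀.
Ratio = 0.00435 / 0.3541 = 0.01229.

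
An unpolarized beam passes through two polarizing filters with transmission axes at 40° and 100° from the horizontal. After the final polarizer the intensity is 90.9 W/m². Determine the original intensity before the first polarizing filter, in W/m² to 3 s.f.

Unpolarized light through the first polarizer → I₁ = ½ I₀, now polarized at 40°.
I₂ = I₁ cos²(100° − 40°) = 0.5 I₀ · cos²(60°) = 0.125 I₀.
So 90.9 W/m² = 0.125 I₀, giving I₀ = 90.9/0.125 = 727.2 W/m².

I₀ ≈ 727 W/m²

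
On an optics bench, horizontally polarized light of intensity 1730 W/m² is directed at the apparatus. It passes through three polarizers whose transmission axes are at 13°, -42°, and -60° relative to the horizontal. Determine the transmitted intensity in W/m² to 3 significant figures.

I ≈ 489 W/m²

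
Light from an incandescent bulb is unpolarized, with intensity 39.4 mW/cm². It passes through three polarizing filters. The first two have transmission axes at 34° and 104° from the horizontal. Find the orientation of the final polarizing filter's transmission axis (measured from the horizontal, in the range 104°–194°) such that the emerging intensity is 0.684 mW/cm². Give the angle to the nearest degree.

Unpolarized light through the first polarizer → I₁ = ½ I₀, now polarized at 34°.
I₂ = I₁ cos²(104° − 34°) = 0.5 I₀ · cos²(70°) = 0.05849 I₀.
Target fraction: 0.684 / 39.4 mW/cm² = 0.01736 of I₀.
Need I₃/I₀ = 0.01736, so cos²(θ − 104°) = 0.01736 / 0.05849 = 0.2968.
θ − 104° = arccos(√0.2968) = 57.0°, giving θ ≈ 104 + 57.0 = 161.0°.

θ ≈ 161°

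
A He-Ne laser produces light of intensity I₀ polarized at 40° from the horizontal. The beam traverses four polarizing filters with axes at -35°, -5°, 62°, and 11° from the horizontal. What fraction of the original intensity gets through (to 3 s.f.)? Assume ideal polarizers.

I₁ = I₀ cos²(-35° − 40°) = I₀ cos²(75°) = 0.06699 I₀.
I₂ = I₁ cos²(-5° + 35°) = 0.06699 I₀ · cos²(30°) = 0.05024 I₀.
I₃ = I₂ cos²(62° + 5°) = 0.05024 I₀ · cos²(67°) = 0.00767 I₀.
I₄ = I₃ cos²(11° − 62°) = 0.00767 I₀ · cos²(51°) = 0.003038 I₀.
Transmitted fraction = 0.003038.

≈ 0.00304 I₀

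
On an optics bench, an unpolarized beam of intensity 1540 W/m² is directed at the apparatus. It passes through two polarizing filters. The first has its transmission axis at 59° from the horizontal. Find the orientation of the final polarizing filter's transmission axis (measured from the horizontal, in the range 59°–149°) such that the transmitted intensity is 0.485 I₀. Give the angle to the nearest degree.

Unpolarized light through the first polarizer → I₁ = ½ I₀, now polarized at 59°.
Need I₂/I₀ = 0.485, so cos²(θ − 59°) = 0.485 / 0.5 = 0.97.
θ − 59° = arccos(√0.97) = 10.0°, giving θ ≈ 59 + 10.0 = 69.0°.

θ ≈ 69°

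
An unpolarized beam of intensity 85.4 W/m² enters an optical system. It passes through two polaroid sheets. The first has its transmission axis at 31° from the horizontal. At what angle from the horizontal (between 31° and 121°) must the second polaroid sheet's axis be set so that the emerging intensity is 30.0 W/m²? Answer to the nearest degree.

θ ≈ 64°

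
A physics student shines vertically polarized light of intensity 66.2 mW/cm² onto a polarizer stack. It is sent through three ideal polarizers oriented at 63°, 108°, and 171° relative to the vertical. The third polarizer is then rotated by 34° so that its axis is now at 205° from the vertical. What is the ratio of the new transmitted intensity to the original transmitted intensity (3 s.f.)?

I_new/I_old ≈ 0.0721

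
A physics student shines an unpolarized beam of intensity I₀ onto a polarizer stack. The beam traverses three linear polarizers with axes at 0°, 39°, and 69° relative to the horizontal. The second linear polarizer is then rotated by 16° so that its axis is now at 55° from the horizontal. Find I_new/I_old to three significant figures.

Before rotation:
Unpolarized light through the first polarizer → I₁ = ½ I₀, now polarized at 0°.
I₂ = I₁ cos²(39° − 0°) = 0.5 I₀ · cos²(39°) = 0.302 I₀.
I₃ = I₂ cos²(69° − 39°) = 0.302 I₀ · cos²(30°) = 0.2265 I₀.
After rotation:
Unpolarized light through the first polarizer → I₁ = ½ I₀, now polarized at 0°.
I₂ = I₁ cos²(55° − 0°) = 0.5 I₀ · cos²(55°) = 0.1645 I₀.
I₃ = I₂ cos²(69° − 55°) = 0.1645 I₀ · cos²(14°) = 0.1549 I₀.
Ratio = 0.1549 / 0.2265 = 0.6838.

I_new/I_old ≈ 0.684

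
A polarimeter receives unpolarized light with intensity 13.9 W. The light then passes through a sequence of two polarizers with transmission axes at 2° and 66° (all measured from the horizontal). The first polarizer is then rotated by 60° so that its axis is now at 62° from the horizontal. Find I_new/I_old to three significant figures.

I_new/I_old ≈ 5.18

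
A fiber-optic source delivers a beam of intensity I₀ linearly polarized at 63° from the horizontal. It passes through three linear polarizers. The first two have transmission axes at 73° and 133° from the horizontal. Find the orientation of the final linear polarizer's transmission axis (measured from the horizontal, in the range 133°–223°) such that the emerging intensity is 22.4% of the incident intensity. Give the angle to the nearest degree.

θ ≈ 149°

I₁ = I₀ cos²(73° − 63°) = I₀ cos²(10°) = 0.9698 I₀.
I₂ = I₁ cos²(133° − 73°) = 0.9698 I₀ · cos²(60°) = 0.2425 I₀.
Need I₃/I₀ = 0.224, so cos²(θ − 133°) = 0.224 / 0.2425 = 0.9239.
θ − 133° = arccos(√0.9239) = 16.0°, giving θ ≈ 133 + 16.0 = 149.0°.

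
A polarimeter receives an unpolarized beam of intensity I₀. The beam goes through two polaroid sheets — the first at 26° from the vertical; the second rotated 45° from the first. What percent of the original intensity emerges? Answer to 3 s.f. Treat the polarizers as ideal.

Unpolarized light through the first polarizer → I₁ = ½ I₀, now polarized at 26°.
I₂ = I₁ cos²(45°) = 0.5 · 0.5 I₀ = 0.25 I₀.
That is 25% of the incident intensity.

≈ 25.0%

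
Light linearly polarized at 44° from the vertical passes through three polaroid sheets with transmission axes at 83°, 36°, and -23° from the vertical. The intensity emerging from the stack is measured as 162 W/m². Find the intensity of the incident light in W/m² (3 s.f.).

I₀ ≈ 2170 W/m²

By Malus's law, I₁ = I₀ cos²(83° − 44°) = I₀ cos²(39°) = 0.604 I₀.
I₂ = I₁ cos²(36° − 83°) = 0.604 I₀ · cos²(47°) = 0.2809 I₀.
I₃ = I₂ cos²(-23° − 36°) = 0.2809 I₀ · cos²(59°) = 0.07452 I₀.
So 162 W/m² = 0.07452 I₀, giving I₀ = 162/0.07452 = 2174 W/m².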